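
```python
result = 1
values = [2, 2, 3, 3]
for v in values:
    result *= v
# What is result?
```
Trace:
  result=1
  result=2, v=2
  result=4, v=2
  result=12, v=3
  result=36, v=3

Final answer: 36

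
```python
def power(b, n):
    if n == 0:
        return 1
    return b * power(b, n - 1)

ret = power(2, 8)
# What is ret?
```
Call trace:
power(b=2, n=8)
  power(b=2, n=7)
    power(b=2, n=6)
      power(b=2, n=5)
        power(b=2, n=4)
          power(b=2, n=3)
            power(b=2, n=2)
              power(b=2, n=1)
                power(b=2, n=0)
                -> return 1
              -> return 2
            -> return 4
          -> return 8
        -> return 16
      -> return 32
    -> return 64
  -> return 128
-> return 256

Final answer: 256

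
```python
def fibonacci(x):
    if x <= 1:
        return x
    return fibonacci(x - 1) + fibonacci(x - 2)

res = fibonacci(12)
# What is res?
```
Call trace (a repeated sub-call is expanded the first time; later identical calls just restate its return value):
fibonacci(x=12)
  fibonacci(x=11)
    fibonacci(x=10)
      fibonacci(x=9)
        fibonacci(x=8)
          fibonacci(x=7)
            fibonacci(x=6)
              fibonacci(x=5)
                fibonacci(x=4)
                  fibonacci(x=3)
                    fibonacci(x=2)
                      fibonacci(x=1)
                      -> return 1
                      fibonacci(x=0)
                      -> return 0
                    -> return 1
                    fibonacci(x=1)
                    -> return 1
                  -> return 2
                  fibonacci(x=2) -> return 1  (same call as traced above)
                -> return 3
                fibonacci(x=3) -> return 2  (same call as traced above)
              -> return 5
              fibonacci(x=4) -> return 3  (same call as traced above)
            -> return 8
            fibonacci(x=5) -> return 5  (same call as traced above)
          -> return 13
          fibonacci(x=6) -> return 8  (same call as traced above)
        -> return 21
        fibonacci(x=7) -> return 13  (same call as traced above)
      -> return 34
      fibonacci(x=8) -> return 21  (same call as traced above)
    -> return 55
    fibonacci(x=9) -> return 34  (same call as traced above)
  -> return 89
  fibonacci(x=10) -> return 55  (same call as traced above)
-> return 144

Final answer: 144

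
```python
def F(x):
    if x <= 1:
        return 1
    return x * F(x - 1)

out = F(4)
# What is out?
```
Call trace:
F(x=4)
  F(x=3)
    F(x=2)
      F(x=1)
      -> return 1
    -> return 2
  -> return 6
-> return 24

Final answer: 24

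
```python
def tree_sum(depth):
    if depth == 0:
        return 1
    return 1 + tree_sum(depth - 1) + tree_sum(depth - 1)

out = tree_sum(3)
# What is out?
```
Call trace (a repeated sub-call is expanded the first time; later identical calls just restate its return value):
tree_sum(depth=3)
  tree_sum(depth=2)
    tree_sum(depth=1)
      tree_sum(depth=0)
      -> return 1
      tree_sum(depth=0)
      -> return 1
    -> return 3
    tree_sum(depth=1) -> return 3  (same call as traced above)
  -> return 7
  tree_sum(depth=2) -> return 7  (same call as traced above)
-> return 15

Final answer: 15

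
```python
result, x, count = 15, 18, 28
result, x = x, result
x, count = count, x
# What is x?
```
Trace:
  result=15, x=18, count=28
  result=18, x=15, count=28
  result=18, x=28, count=15

Final answer: 28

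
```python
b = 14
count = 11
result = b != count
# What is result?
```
Trace:
  b=14
  b=14, count=11
  b=14, count=11, result=True

Final answer: True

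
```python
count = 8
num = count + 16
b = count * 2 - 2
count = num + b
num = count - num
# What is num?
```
Trace:
  count=8
  count=8, num=24
  count=8, num=24, b=14
  count=38, num=24, b=14
  count=38, num=14, b=14

Final answer: 14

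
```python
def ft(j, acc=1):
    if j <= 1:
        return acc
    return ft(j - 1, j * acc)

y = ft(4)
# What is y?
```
Call trace:
ft(j=4, acc=1)
  ft(j=3, acc=4)
    ft(j=2, acc=12)
      ft(j=1, acc=24)
      -> return 24
    -> return 24
  -> return 24
-> return 24

Final answer: 24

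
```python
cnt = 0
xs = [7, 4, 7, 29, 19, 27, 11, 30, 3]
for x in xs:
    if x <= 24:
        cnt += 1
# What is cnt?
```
Trace:
  cnt=0
  cnt=1, x=7
  cnt=2, x=4
  cnt=3, x=7
  cnt=3, x=29
  cnt=4, x=19
  cnt=4, x=27
  cnt=5, x=11
  cnt=5, x=30
  cnt=6, x=3

Final answer: 6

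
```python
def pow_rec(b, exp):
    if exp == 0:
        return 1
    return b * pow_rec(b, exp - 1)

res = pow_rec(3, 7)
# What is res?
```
Call trace:
pow_rec(b=3, exp=7)
  pow_rec(b=3, exp=6)
    pow_rec(b=3, exp=5)
      pow_rec(b=3, exp=4)
        pow_rec(b=3, exp=3)
          pow_rec(b=3, exp=2)
            pow_rec(b=3, exp=1)
              pow_rec(b=3, exp=0)
              -> return 1
            -> return 3
          -> return 9
        -> return 27
      -> return 81
    -> return 243
  -> return 729
-> return 2187

Final answer: 2187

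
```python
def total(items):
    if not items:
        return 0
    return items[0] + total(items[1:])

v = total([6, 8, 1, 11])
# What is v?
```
Call trace:
total(items=[6, 8, 1, 11])
  total(items=[8, 1, 11])
    total(items=[1, 11])
      total(items=[11])
        total(items=[])
        -> return 0
      -> return 11
    -> return 12
  -> return 20
-> return 26

Final answer: 26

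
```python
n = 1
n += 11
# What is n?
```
Trace:
  n=1
  n=12

Final answer: 12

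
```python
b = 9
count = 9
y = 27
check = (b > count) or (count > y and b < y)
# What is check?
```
Trace:
  b=9
  b=9, count=9
  b=9, count=9, y=27
  b=9, count=9, y=27, check=False

Final answer: False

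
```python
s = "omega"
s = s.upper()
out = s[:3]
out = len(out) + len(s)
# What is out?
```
Trace:
  s='omega'
  s='OMEGA'
  s='OMEGA', out='OME'
  s='OMEGA', out=8

Final answer: 8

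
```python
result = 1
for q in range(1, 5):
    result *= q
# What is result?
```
Trace:
  result=1
  result=1, q=1
  result=2, q=2
  result=6, q=3
  result=24, q=4

Final answer: 24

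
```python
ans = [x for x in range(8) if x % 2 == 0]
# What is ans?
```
Trace:
  x=0
  x=1
  x=2
  x=3
  x=4
  x=5
  x=6
  x=7
  ans=[0, 2, 4, 6]

Final answer: [0, 2, 4, 6]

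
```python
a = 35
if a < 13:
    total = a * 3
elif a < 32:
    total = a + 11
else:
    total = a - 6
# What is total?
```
Trace:
  a=35
  a=35, total=29

Final answer: 29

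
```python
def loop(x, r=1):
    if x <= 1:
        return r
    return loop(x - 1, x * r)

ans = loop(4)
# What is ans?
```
Call trace:
loop(x=4, r=1)
  loop(x=3, r=4)
    loop(x=2, r=12)
      loop(x=1, r=24)
      -> return 24
    -> return 24
  -> return 24
-> return 24

Final answer: 24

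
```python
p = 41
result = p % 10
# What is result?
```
Trace:
  p=41
  p=41, result=1

Final answer: 1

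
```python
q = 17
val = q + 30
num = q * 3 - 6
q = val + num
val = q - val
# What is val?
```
Trace:
  q=17
  q=17, val=47
  q=17, val=47, num=45
  q=92, val=47, num=45
  q=92, val=45, num=45

Final answer: 45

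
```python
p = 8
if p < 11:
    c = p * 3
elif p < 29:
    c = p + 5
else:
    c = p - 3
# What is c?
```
Trace:
  p=8
  p=8, c=24

Final answer: 24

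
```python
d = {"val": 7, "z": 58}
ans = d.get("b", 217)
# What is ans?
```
Trace:
  d={'val': 7, 'z': 58}
  d={'val': 7, 'z': 58}, ans=217

Final answer: 217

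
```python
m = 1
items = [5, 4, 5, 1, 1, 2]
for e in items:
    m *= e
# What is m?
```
Trace:
  m=1
  m=5, e=5
  m=20, e=4
  m=100, e=5
  m=100, e=1
  m=100, e=1
  m=200, e=2

Final answer: 200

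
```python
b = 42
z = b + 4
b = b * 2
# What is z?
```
Trace:
  b=42
  b=42, z=46
  b=84, z=46

Final answer: 46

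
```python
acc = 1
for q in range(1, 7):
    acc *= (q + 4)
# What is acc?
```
Trace:
  acc=1
  acc=5, q=1
  acc=30, q=2
  acc=210, q=3
  acc=1680, q=4
  acc=15120, q=5
  acc=151200, q=6

Final answer: 151200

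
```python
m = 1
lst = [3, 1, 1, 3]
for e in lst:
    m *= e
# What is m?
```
Trace:
  m=1
  m=3, e=3
  m=3, e=1
  m=3, e=1
  m=9, e=3

Final answer: 9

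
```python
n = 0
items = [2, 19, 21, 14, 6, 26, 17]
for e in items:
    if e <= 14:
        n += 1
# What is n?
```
Trace:
  n=0
  n=1, e=2
  n=1, e=19
  n=1, e=21
  n=2, e=14
  n=3, e=6
  n=3, e=26
  n=3, e=17

Final answer: 3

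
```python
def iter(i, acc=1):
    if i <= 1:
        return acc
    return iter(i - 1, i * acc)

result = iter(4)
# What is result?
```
Call trace:
iter(i=4, acc=1)
  iter(i=3, acc=4)
    iter(i=2, acc=12)
      iter(i=1, acc=24)
      -> return 24
    -> return 24
  -> return 24
-> return 24

Final answer: 24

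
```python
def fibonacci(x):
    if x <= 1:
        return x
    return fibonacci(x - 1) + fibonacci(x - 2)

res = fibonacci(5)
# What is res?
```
Call trace (a repeated sub-call is expanded the first time; later identical calls just restate its return value):
fibonacci(x=5)
  fibonacci(x=4)
    fibonacci(x=3)
      fibonacci(x=2)
        fibonacci(x=1)
        -> return 1
        fibonacci(x=0)
        -> return 0
      -> return 1
      fibonacci(x=1)
      -> return 1
    -> return 2
    fibonacci(x=2) -> return 1  (same call as traced above)
  -> return 3
  fibonacci(x=3) -> return 2  (same call as traced above)
-> return 5

Final answer: 5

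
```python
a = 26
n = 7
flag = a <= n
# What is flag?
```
Trace:
  a=26
  a=26, n=7
  a=26, n=7, flag=False

Final answer: False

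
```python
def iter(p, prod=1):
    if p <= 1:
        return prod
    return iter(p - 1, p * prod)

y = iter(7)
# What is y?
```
Call trace:
iter(p=7, prod=1)
  iter(p=6, prod=7)
    iter(p=5, prod=42)
      iter(p=4, prod=210)
        iter(p=3, prod=840)
          iter(p=2, prod=2520)
            iter(p=1, prod=5040)
            -> return 5040
          -> return 5040
        -> return 5040
      -> return 5040
    -> return 5040
  -> return 5040
-> return 5040

Final answer: 5040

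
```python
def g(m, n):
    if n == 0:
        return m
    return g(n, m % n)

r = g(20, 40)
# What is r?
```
Call trace:
g(m=20, n=40)
  g(m=40, n=20)
    g(m=20, n=0)
    -> return 20
  -> return 20
-> return 20

Final answer: 20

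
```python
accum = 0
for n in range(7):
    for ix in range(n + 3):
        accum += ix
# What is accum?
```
Trace:
  accum=0
  accum=0, n=0, ix=0
  accum=1, n=0, ix=1
  accum=3, n=0, ix=2
  accum=3, n=1, ix=0
  accum=4, n=1, ix=1
  accum=6, n=1, ix=2
  accum=9, n=1, ix=3
  accum=9, n=2, ix=0
  accum=10, n=2, ix=1
  accum=12, n=2, ix=2
  accum=15, n=2, ix=3
  accum=19, n=2, ix=4
  accum=19, n=3, ix=0
  accum=20, n=3, ix=1
  accum=22, n=3, ix=2
  accum=25, n=3, ix=3
  accum=29, n=3, ix=4
  accum=34, n=3, ix=5
  accum=34, n=4, ix=0
  accum=35, n=4, ix=1
  accum=37, n=4, ix=2
  accum=40, n=4, ix=3
  accum=44, n=4, ix=4
  accum=49, n=4, ix=5
  accum=55, n=4, ix=6
  accum=55, n=5, ix=0
  accum=56, n=5, ix=1
  accum=58, n=5, ix=2
  accum=61, n=5, ix=3
  accum=65, n=5, ix=4
  accum=70, n=5, ix=5
  accum=76, n=5, ix=6
  accum=83, n=5, ix=7
  accum=83, n=6, ix=0
  accum=84, n=6, ix=1
  accum=86, n=6, ix=2
  accum=89, n=6, ix=3
  accum=93, n=6, ix=4
  accum=98, n=6, ix=5
  accum=104, n=6, ix=6
  accum=111, n=6, ix=7
  accum=119, n=6, ix=8

Final answer: 119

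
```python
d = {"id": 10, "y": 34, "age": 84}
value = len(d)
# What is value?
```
Trace:
  d={'id': 10, 'y': 34, 'age': 84}
  d={'id': 10, 'y': 34, 'age': 84}, value=3

Final answer: 3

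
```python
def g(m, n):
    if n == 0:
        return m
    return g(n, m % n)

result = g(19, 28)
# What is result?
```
Call trace:
g(m=19, n=28)
  g(m=28, n=19)
    g(m=19, n=9)
      g(m=9, n=1)
        g(m=1, n=0)
        -> return 1
      -> return 1
    -> return 1
  -> return 1
-> return 1

Final answer: 1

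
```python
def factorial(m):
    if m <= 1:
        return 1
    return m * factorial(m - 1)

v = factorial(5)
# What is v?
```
Call trace:
factorial(m=5)
  factorial(m=4)
    factorial(m=3)
      factorial(m=2)
        factorial(m=1)
        -> return 1
      -> return 2
    -> return 6
  -> return 24
-> return 120

Final answer: 120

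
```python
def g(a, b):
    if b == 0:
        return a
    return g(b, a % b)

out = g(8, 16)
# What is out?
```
Call trace:
g(a=8, b=16)
  g(a=16, b=8)
    g(a=8, b=0)
    -> return 8
  -> return 8
-> return 8

Final answer: 8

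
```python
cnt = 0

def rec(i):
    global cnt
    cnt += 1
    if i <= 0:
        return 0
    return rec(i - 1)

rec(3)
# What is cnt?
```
Call trace:
rec(i=3)
  rec(i=2)
    rec(i=1)
      rec(i=0)
      -> return 0
    -> return 0
  -> return 0
-> return 0

cnt is incremented once per call. rec is entered once for each i = 3, 2, 1, 0 (the i <= 0 call returns without recursing), i.e. 3 + 1 calls.
cnt = 4

Final answer: 4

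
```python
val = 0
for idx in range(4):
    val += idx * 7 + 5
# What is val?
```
Trace:
  val=0
  val=5, idx=0
  val=17, idx=1
  val=36, idx=2
  val=62, idx=3

Final answer: 62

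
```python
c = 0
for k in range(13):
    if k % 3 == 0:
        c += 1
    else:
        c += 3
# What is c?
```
Trace:
  c=0
  c=1, k=0
  c=4, k=1
  c=7, k=2
  c=8, k=3
  c=11, k=4
  c=14, k=5
  c=15, k=6
  c=18, k=7
  c=21, k=8
  c=22, k=9
  c=25, k=10
  c=28, k=11
  c=29, k=12

Final answer: 29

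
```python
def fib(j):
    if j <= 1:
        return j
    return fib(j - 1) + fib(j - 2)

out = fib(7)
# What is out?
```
Call trace (a repeated sub-call is expanded the first time; later identical calls just restate its return value):
fib(j=7)
  fib(j=6)
    fib(j=5)
      fib(j=4)
        fib(j=3)
          fib(j=2)
            fib(j=1)
            -> return 1
            fib(j=0)
            -> return 0
          -> return 1
          fib(j=1)
          -> return 1
        -> return 2
        fib(j=2) -> return 1  (same call as traced above)
      -> return 3
      fib(j=3) -> return 2  (same call as traced above)
    -> return 5
    fib(j=4) -> return 3  (same call as traced above)
  -> return 8
  fib(j=5) -> return 5  (same call as traced above)
-> return 13

Final answer: 13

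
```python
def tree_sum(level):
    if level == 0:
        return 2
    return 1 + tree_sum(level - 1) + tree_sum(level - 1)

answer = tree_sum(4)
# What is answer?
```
Call trace (a repeated sub-call is expanded the first time; later identical calls just restate its return value):
tree_sum(level=4)
  tree_sum(level=3)
    tree_sum(level=2)
      tree_sum(level=1)
        tree_sum(level=0)
        -> return 2
        tree_sum(level=0)
        -> return 2
      -> return 5
      tree_sum(level=1) -> return 5  (same call as traced above)
    -> return 11
    tree_sum(level=2) -> return 11  (same call as traced above)
  -> return 23
  tree_sum(level=3) -> return 23  (same call as traced above)
-> return 47

Final answer: 47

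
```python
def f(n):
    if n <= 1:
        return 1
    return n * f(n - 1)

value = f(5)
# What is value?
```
Call trace:
f(n=5)
  f(n=4)
    f(n=3)
      f(n=2)
        f(n=1)
        -> return 1
      -> return 2
    -> return 6
  -> return 24
-> return 120

Final answer: 120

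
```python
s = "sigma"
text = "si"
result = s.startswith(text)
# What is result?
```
Trace:
  s='sigma'
  s='sigma', text='si'
  s='sigma', text='si', result=True

Final answer: True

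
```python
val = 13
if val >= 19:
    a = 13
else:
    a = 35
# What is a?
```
Trace:
  val=13
  val=13, a=35

Final answer: 35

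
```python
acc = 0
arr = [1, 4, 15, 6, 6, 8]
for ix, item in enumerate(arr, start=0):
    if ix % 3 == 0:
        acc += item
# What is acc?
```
Trace:
  acc=0
  acc=1, ix=0, item=1
  acc=1, ix=1, item=4
  acc=1, ix=2, item=15
  acc=7, ix=3, item=6
  acc=7, ix=4, item=6
  acc=7, ix=5, item=8

Final answer: 7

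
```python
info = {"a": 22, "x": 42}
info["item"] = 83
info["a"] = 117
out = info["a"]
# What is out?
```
Trace:
  info={'a': 22, 'x': 42}
  info={'a': 22, 'x': 42, 'item': 83}
  info={'a': 117, 'x': 42, 'item': 83}
  info={'a': 117, 'x': 42, 'item': 83}, out=117

Final answer: 117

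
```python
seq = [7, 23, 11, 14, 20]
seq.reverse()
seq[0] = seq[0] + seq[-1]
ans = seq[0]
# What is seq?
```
Trace:
  seq=[7, 23, 11, 14, 20]
  seq=[20, 14, 11, 23, 7]
  seq=[27, 14, 11, 23, 7]
  seq=[27, 14, 11, 23, 7], ans=27

Final answer: [27, 14, 11, 23, 7]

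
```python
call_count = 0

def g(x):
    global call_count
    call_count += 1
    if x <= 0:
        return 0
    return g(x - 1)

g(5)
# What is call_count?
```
Call trace:
g(x=5)
  g(x=4)
    g(x=3)
      g(x=2)
        g(x=1)
          g(x=0)
          -> return 0
        -> return 0
      -> return 0
    -> return 0
  -> return 0
-> return 0

call_count is incremented once per call. g is entered once for each x = 5, 4, 3, 2, 1, 0 (the x <= 0 call returns without recursing), i.e. 5 + 1 calls.
call_count = 6

Final answer: 6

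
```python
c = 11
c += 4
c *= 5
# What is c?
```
Trace:
  c=11
  c=15
  c=75

Final answer: 75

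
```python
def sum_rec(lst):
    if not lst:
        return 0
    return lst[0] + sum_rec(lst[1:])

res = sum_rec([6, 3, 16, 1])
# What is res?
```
Call trace:
sum_rec(lst=[6, 3, 16, 1])
  sum_rec(lst=[3, 16, 1])
    sum_rec(lst=[16, 1])
      sum_rec(lst=[1])
        sum_rec(lst=[])
        -> return 0
      -> return 1
    -> return 17
  -> return 20
-> return 26

Final answer: 26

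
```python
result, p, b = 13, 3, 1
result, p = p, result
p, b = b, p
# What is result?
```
Trace:
  result=13, p=3, b=1
  result=3, p=13, b=1
  result=3, p=1, b=13

Final answer: 3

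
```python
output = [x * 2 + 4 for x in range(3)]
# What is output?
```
Trace:
  x=0
  x=1
  x=2
  output=[4, 6, 8]

Final answer: [4, 6, 8]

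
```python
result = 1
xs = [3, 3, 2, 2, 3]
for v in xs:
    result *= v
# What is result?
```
Trace:
  result=1
  result=3, v=3
  result=9, v=3
  result=18, v=2
  result=36, v=2
  result=108, v=3

Final answer: 108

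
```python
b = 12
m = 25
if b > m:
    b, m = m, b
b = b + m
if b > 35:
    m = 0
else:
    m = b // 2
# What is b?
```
Trace:
  b=12
  b=12, m=25
  b=12, m=25
  b=37, m=25
  b=37, m=0

Final answer: 37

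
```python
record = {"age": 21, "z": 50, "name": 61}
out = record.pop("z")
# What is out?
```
Trace:
  record={'age': 21, 'z': 50, 'name': 61}
  record={'age': 21, 'name': 61}, out=50

Final answer: 50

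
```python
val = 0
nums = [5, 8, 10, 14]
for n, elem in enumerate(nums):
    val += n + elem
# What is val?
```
Trace:
  val=0
  val=5, n=0, elem=5
  val=14, n=1, elem=8
  val=26, n=2, elem=10
  val=43, n=3, elem=14

Final answer: 43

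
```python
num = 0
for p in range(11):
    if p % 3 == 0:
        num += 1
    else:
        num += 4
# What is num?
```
Trace:
  num=0
  num=1, p=0
  num=5, p=1
  num=9, p=2
  num=10, p=3
  num=14, p=4
  num=18, p=5
  num=19, p=6
  num=23, p=7
  num=27, p=8
  num=28, p=9
  num=32, p=10

Final answer: 32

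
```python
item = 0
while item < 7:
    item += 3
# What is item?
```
Trace:
  item=0
  item=3
  item=6
  item=9

Final answer: 9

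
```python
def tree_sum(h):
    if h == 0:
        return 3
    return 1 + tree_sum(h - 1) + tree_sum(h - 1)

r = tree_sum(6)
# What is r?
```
Call trace (a repeated sub-call is expanded the first time; later identical calls just restate its return value):
tree_sum(h=6)
  tree_sum(h=5)
    tree_sum(h=4)
      tree_sum(h=3)
        tree_sum(h=2)
          tree_sum(h=1)
            tree_sum(h=0)
            -> return 3
            tree_sum(h=0)
            -> return 3
          -> return 7
          tree_sum(h=1) -> return 7  (same call as traced above)
        -> return 15
        tree_sum(h=2) -> return 15  (same call as traced above)
      -> return 31
      tree_sum(h=3) -> return 31  (same call as traced above)
    -> return 63
    tree_sum(h=4) -> return 63  (same call as traced above)
  -> return 127
  tree_sum(h=5) -> return 127  (same call as traced above)
-> return 255

Final answer: 255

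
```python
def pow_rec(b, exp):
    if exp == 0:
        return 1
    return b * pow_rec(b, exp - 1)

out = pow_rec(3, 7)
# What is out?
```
Call trace:
pow_rec(b=3, exp=7)
  pow_rec(b=3, exp=6)
    pow_rec(b=3, exp=5)
      pow_rec(b=3, exp=4)
        pow_rec(b=3, exp=3)
          pow_rec(b=3, exp=2)
            pow_rec(b=3, exp=1)
              pow_rec(b=3, exp=0)
              -> return 1
            -> return 3
          -> return 9
        -> return 27
      -> return 81
    -> return 243
  -> return 729
-> return 2187

Final answer: 2187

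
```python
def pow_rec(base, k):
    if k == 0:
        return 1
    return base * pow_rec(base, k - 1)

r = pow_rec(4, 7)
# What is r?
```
Call trace:
pow_rec(base=4, k=7)
  pow_rec(base=4, k=6)
    pow_rec(base=4, k=5)
      pow_rec(base=4, k=4)
        pow_rec(base=4, k=3)
          pow_rec(base=4, k=2)
            pow_rec(base=4, k=1)
              pow_rec(base=4, k=0)
              -> return 1
            -> return 4
          -> return 16
        -> return 64
      -> return 256
    -> return 1024
  -> return 4096
-> return 16384

Final answer: 16384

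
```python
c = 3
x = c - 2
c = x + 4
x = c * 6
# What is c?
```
Trace:
  c=3
  c=3, x=1
  c=5, x=1
  c=5, x=30

Final answer: 5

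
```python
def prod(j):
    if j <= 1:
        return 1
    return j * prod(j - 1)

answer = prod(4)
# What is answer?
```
Call trace:
prod(j=4)
  prod(j=3)
    prod(j=2)
      prod(j=1)
      -> return 1
    -> return 2
  -> return 6
-> return 24

Final answer: 24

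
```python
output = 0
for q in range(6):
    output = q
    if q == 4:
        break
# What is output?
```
Trace:
  output=0
  output=0, q=0
  output=1, q=1
  output=2, q=2
  output=3, q=3
  output=4, q=4

Final answer: 4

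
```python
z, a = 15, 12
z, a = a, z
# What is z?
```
Trace:
  z=15, a=12
  z=12, a=15

Final answer: 12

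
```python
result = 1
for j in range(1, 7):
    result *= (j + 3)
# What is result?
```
Trace:
  result=1
  result=4, j=1
  result=20, j=2
  result=120, j=3
  result=840, j=4
  result=6720, j=5
  result=60480, j=6

Final answer: 60480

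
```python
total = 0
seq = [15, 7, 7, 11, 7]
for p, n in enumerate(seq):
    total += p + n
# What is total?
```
Trace:
  total=0
  total=15, p=0, n=15
  total=23, p=1, n=7
  total=32, p=2, n=7
  total=46, p=3, n=11
  total=57, p=4, n=7

Final answer: 57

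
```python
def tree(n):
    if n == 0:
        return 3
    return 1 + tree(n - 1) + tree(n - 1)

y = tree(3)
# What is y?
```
Call trace (a repeated sub-call is expanded the first time; later identical calls just restate its return value):
tree(n=3)
  tree(n=2)
    tree(n=1)
      tree(n=0)
      -> return 3
      tree(n=0)
      -> return 3
    -> return 7
    tree(n=1) -> return 7  (same call as traced above)
  -> return 15
  tree(n=2) -> return 15  (same call as traced above)
-> return 31

Final answer: 31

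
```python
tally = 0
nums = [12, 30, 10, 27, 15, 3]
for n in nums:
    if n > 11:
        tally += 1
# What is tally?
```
Trace:
  tally=0
  tally=1, n=12
  tally=2, n=30
  tally=2, n=10
  tally=3, n=27
  tally=4, n=15
  tally=4, n=3

Final answer: 4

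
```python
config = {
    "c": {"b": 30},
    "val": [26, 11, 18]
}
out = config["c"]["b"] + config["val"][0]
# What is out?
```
Trace:
  config={'c': {'b': 30}, 'val': [26, 11, 18]}
  config={'c': {'b': 30}, 'val': [26, 11, 18]}, out=56

Final answer: 56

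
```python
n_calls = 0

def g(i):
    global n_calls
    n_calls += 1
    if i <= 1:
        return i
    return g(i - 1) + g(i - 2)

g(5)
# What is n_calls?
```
Call trace (a repeated sub-call is expanded the first time; later identical calls just restate its return value):
g(i=5)
  g(i=4)
    g(i=3)
      g(i=2)
        g(i=1)
        -> return 1
        g(i=0)
        -> return 0
      -> return 1
      g(i=1)
      -> return 1
    -> return 2
    g(i=2) -> return 1  (same call as traced above)
  -> return 3
  g(i=3) -> return 2  (same call as traced above)
-> return 5

n_calls is incremented once per call, so count the calls in each subtree. Let C(i) = number of calls made by g(i).
C(0) = C(1) = 1 (base case, no recursion); C(i) = 1 + C(i - 1) + C(i - 2) otherwise.
C(2) = 1 + C(1) + C(0) = 1 + 1 + 1 = 3
C(3) = 1 + C(2) + C(1) = 1 + 3 + 1 = 5
C(4) = 1 + C(3) + C(2) = 1 + 5 + 3 = 9
C(5) = 1 + C(4) + C(3) = 1 + 9 + 5 = 15
n_calls = C(5) = 15

Final answer: 15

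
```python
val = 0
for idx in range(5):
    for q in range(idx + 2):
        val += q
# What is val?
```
Trace:
  val=0
  val=0, idx=0, q=0
  val=1, idx=0, q=1
  val=1, idx=1, q=0
  val=2, idx=1, q=1
  val=4, idx=1, q=2
  val=4, idx=2, q=0
  val=5, idx=2, q=1
  val=7, idx=2, q=2
  val=10, idx=2, q=3
  val=10, idx=3, q=0
  val=11, idx=3, q=1
  val=13, idx=3, q=2
  val=16, idx=3, q=3
  val=20, idx=3, q=4
  val=20, idx=4, q=0
  val=21, idx=4, q=1
  val=23, idx=4, q=2
  val=26, idx=4, q=3
  val=30, idx=4, q=4
  val=35, idx=4, q=5

Final answer: 35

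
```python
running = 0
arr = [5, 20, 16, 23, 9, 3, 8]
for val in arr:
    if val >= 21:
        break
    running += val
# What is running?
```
Trace:
  running=0
  running=5, val=5
  running=25, val=20
  running=41, val=16
  running=41, val=23

Final answer: 41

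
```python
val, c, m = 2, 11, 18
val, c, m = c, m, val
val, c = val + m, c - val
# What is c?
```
Trace:
  val=2, c=11, m=18
  val=11, c=18, m=2
  val=13, c=7, m=2

Final answer: 7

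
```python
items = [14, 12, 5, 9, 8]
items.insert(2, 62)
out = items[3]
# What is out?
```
Trace:
  items=[14, 12, 5, 9, 8]
  items=[14, 12, 62, 5, 9, 8]
  items=[14, 12, 62, 5, 9, 8], out=5

Final answer: 5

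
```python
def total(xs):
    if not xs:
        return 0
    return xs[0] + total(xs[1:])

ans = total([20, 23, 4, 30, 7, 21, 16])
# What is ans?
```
Call trace:
total(xs=[20, 23, 4, 30, 7, 21, 16])
  total(xs=[23, 4, 30, 7, 21, 16])
    total(xs=[4, 30, 7, 21, 16])
      total(xs=[30, 7, 21, 16])
        total(xs=[7, 21, 16])
          total(xs=[21, 16])
            total(xs=[16])
              total(xs=[])
              -> return 0
            -> return 16
          -> return 37
        -> return 44
      -> return 74
    -> return 78
  -> return 101
-> return 121

Final answer: 121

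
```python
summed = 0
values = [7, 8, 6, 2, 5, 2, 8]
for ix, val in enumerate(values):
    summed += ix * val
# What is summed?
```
Trace:
  summed=0
  summed=0, ix=0, val=7
  summed=8, ix=1, val=8
  summed=20, ix=2, val=6
  summed=26, ix=3, val=2
  summed=46, ix=4, val=5
  summed=56, ix=5, val=2
  summed=104, ix=6, val=8

Final answer: 104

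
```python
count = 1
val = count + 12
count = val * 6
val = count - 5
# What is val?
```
Trace:
  count=1
  count=1, val=13
  count=78, val=13
  count=78, val=73

Final answer: 73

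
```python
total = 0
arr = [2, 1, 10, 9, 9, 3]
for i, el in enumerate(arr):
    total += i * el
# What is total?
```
Trace:
  total=0
  total=0, i=0, el=2
  total=1, i=1, el=1
  total=21, i=2, el=10
  total=48, i=3, el=9
  total=84, i=4, el=9
  total=99, i=5, el=3

Final answer: 99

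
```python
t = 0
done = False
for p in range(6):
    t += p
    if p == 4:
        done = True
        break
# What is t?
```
Trace:
  t=0
  t=0, done=False
  t=0, done=False, p=0
  t=1, done=False, p=1
  t=3, done=False, p=2
  t=6, done=False, p=3
  t=10, done=True, p=4

Final answer: 10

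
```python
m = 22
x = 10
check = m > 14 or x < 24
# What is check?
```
Trace:
  m=22
  m=22, x=10
  m=22, x=10, check=True

Final answer: True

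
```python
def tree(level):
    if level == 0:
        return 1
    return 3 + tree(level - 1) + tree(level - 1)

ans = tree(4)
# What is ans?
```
Call trace (a repeated sub-call is expanded the first time; later identical calls just restate its return value):
tree(level=4)
  tree(level=3)
    tree(level=2)
      tree(level=1)
        tree(level=0)
        -> return 1
        tree(level=0)
        -> return 1
      -> return 5
      tree(level=1) -> return 5  (same call as traced above)
    -> return 13
    tree(level=2) -> return 13  (same call as traced above)
  -> return 29
  tree(level=3) -> return 29  (same call as traced above)
-> return 61

Final answer: 61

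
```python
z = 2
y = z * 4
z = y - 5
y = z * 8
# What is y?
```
Trace:
  z=2
  z=2, y=8
  z=3, y=8
  z=3, y=24

Final answer: 24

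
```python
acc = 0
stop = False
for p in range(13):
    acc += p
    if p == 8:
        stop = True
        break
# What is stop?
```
Trace:
  acc=0
  acc=0, stop=False
  acc=0, stop=False, p=0
  acc=1, stop=False, p=1
  acc=3, stop=False, p=2
  acc=6, stop=False, p=3
  acc=10, stop=False, p=4
  acc=15, stop=False, p=5
  acc=21, stop=False, p=6
  acc=28, stop=False, p=7
  acc=36, stop=True, p=8

Final answer: True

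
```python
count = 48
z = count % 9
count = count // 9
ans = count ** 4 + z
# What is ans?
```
Trace:
  count=48
  count=48, z=3
  count=5, z=3
  count=5, z=3, ans=628

Final answer: 628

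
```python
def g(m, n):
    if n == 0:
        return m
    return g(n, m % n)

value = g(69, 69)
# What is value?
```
Call trace:
g(m=69, n=69)
  g(m=69, n=0)
  -> return 69
-> return 69

Final answer: 69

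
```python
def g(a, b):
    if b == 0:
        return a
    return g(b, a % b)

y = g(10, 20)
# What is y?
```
Call trace:
g(a=10, b=20)
  g(a=20, b=10)
    g(a=10, b=0)
    -> return 10
  -> return 10
-> return 10

Final answer: 10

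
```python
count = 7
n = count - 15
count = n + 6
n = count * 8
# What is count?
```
Trace:
  count=7
  count=7, n=-8
  count=-2, n=-8
  count=-2, n=-16

Final answer: -2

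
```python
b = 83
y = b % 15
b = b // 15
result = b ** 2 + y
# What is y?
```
Trace:
  b=83
  b=83, y=8
  b=5, y=8
  b=5, y=8, result=33

Final answer: 8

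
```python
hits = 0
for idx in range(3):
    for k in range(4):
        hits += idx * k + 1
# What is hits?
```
Trace:
  hits=0
  hits=1, idx=0, k=0
  hits=2, idx=0, k=1
  hits=3, idx=0, k=2
  hits=4, idx=0, k=3
  hits=5, idx=1, k=0
  hits=7, idx=1, k=1
  hits=10, idx=1, k=2
  hits=14, idx=1, k=3
  hits=15, idx=2, k=0
  hits=18, idx=2, k=1
  hits=23, idx=2, k=2
  hits=30, idx=2, k=3

Final answer: 30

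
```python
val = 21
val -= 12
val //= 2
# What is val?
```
Trace:
  val=21
  val=9
  val=4

Final answer: 4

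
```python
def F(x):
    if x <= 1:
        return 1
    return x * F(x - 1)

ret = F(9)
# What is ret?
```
Call trace:
F(x=9)
  F(x=8)
    F(x=7)
      F(x=6)
        F(x=5)
          F(x=4)
            F(x=3)
              F(x=2)
                F(x=1)
                -> return 1
              -> return 2
            -> return 6
          -> return 24
        -> return 120
      -> return 720
    -> return 5040
  -> return 40320
-> return 362880

Final answer: 362880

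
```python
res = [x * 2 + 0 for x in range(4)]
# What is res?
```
Trace:
  x=0
  x=1
  x=2
  x=3
  res=[0, 2, 4, 6]

Final answer: [0, 2, 4, 6]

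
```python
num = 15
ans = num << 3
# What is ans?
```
Trace:
  num=15
  num=15, ans=120

Final answer: 120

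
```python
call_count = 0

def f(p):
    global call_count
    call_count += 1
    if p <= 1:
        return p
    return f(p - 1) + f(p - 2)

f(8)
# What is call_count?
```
Call trace (a repeated sub-call is expanded the first time; later identical calls just restate its return value):
f(p=8)
  f(p=7)
    f(p=6)
      f(p=5)
        f(p=4)
          f(p=3)
            f(p=2)
              f(p=1)
              -> return 1
              f(p=0)
              -> return 0
            -> return 1
            f(p=1)
            -> return 1
          -> return 2
          f(p=2) -> return 1  (same call as traced above)
        -> return 3
        f(p=3) -> return 2  (same call as traced above)
      -> return 5
      f(p=4) -> return 3  (same call as traced above)
    -> return 8
    f(p=5) -> return 5  (same call as traced above)
  -> return 13
  f(p=6) -> return 8  (same call as traced above)
-> return 21

call_count is incremented once per call, so count the calls in each subtree. Let C(p) = number of calls made by f(p).
C(0) = C(1) = 1 (base case, no recursion); C(p) = 1 + C(p - 1) + C(p - 2) otherwise.
C(2) = 1 + C(1) + C(0) = 1 + 1 + 1 = 3
C(3) = 1 + C(2) + C(1) = 1 + 3 + 1 = 5
C(4) = 1 + C(3) + C(2) = 1 + 5 + 3 = 9
C(5) = 1 + C(4) + C(3) = 1 + 9 + 5 = 15
C(6) = 1 + C(5) + C(4) = 1 + 15 + 9 = 25
C(7) = 1 + C(6) + C(5) = 1 + 25 + 15 = 41
C(8) = 1 + C(7) + C(6) = 1 + 41 + 25 = 67
call_count = C(8) = 67

Final answer: 67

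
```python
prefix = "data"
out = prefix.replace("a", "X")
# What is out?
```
Trace:
  prefix='data'
  prefix='data', out='dXtX'

Final answer: 'dXtX'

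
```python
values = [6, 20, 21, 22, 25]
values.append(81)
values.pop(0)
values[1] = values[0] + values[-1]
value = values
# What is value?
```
Trace:
  values=[6, 20, 21, 22, 25]
  values=[6, 20, 21, 22, 25, 81]
  values=[20, 21, 22, 25, 81]
  values=[20, 101, 22, 25, 81]
  values=[20, 101, 22, 25, 81], value=[20, 101, 22, 25, 81]

Final answer: [20, 101, 22, 25, 81]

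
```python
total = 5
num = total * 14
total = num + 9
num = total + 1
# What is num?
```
Trace:
  total=5
  total=5, num=70
  total=79, num=70
  total=79, num=80

Final answer: 80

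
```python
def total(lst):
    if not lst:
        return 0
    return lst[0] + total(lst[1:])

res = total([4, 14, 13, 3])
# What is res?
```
Call trace:
total(lst=[4, 14, 13, 3])
  total(lst=[14, 13, 3])
    total(lst=[13, 3])
      total(lst=[3])
        total(lst=[])
        -> return 0
      -> return 3
    -> return 16
  -> return 30
-> return 34

Final answer: 34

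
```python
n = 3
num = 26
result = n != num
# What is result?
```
Trace:
  n=3
  n=3, num=26
  n=3, num=26, result=True

Final answer: True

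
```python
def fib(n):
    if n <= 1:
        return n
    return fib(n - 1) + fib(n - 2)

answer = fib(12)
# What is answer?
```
Call trace (a repeated sub-call is expanded the first time; later identical calls just restate its return value):
fib(n=12)
  fib(n=11)
    fib(n=10)
      fib(n=9)
        fib(n=8)
          fib(n=7)
            fib(n=6)
              fib(n=5)
                fib(n=4)
                  fib(n=3)
                    fib(n=2)
                      fib(n=1)
                      -> return 1
                      fib(n=0)
                      -> return 0
                    -> return 1
                    fib(n=1)
                    -> return 1
                  -> return 2
                  fib(n=2) -> return 1  (same call as traced above)
                -> return 3
                fib(n=3) -> return 2  (same call as traced above)
              -> return 5
              fib(n=4) -> return 3  (same call as traced above)
            -> return 8
            fib(n=5) -> return 5  (same call as traced above)
          -> return 13
          fib(n=6) -> return 8  (same call as traced above)
        -> return 21
        fib(n=7) -> return 13  (same call as traced above)
      -> return 34
      fib(n=8) -> return 21  (same call as traced above)
    -> return 55
    fib(n=9) -> return 34  (same call as traced above)
  -> return 89
  fib(n=10) -> return 55  (same call as traced above)
-> return 144

Final answer: 144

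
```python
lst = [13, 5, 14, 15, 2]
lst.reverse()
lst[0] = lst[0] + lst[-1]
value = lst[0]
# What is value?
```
Trace:
  lst=[13, 5, 14, 15, 2]
  lst=[2, 15, 14, 5, 13]
  lst=[15, 15, 14, 5, 13]
  lst=[15, 15, 14, 5, 13], value=15

Final answer: 15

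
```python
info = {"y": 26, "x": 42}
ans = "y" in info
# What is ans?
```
Trace:
  info={'y': 26, 'x': 42}
  info={'y': 26, 'x': 42}, ans=True

Final answer: True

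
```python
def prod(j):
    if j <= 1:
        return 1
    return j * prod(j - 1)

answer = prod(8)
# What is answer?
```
Call trace:
prod(j=8)
  prod(j=7)
    prod(j=6)
      prod(j=5)
        prod(j=4)
          prod(j=3)
            prod(j=2)
              prod(j=1)
              -> return 1
            -> return 2
          -> return 6
        -> return 24
      -> return 120
    -> return 720
  -> return 5040
-> return 40320

Final answer: 40320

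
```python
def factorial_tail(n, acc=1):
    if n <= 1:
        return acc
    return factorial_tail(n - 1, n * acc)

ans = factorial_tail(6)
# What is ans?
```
Call trace:
factorial_tail(n=6, acc=1)
  factorial_tail(n=5, acc=6)
    factorial_tail(n=4, acc=30)
      factorial_tail(n=3, acc=120)
        factorial_tail(n=2, acc=360)
          factorial_tail(n=1, acc=720)
          -> return 720
        -> return 720
      -> return 720
    -> return 720
  -> return 720
-> return 720

Final answer: 720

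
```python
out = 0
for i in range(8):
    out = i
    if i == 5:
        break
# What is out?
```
Trace:
  out=0
  out=0, i=0
  out=1, i=1
  out=2, i=2
  out=3, i=3
  out=4, i=4
  out=5, i=5

Final answer: 5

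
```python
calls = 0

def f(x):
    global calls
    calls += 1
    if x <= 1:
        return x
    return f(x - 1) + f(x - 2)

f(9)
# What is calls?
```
Call trace (a repeated sub-call is expanded the first time; later identical calls just restate its return value):
f(x=9)
  f(x=8)
    f(x=7)
      f(x=6)
        f(x=5)
          f(x=4)
            f(x=3)
              f(x=2)
                f(x=1)
                -> return 1
                f(x=0)
                -> return 0
              -> return 1
              f(x=1)
              -> return 1
            -> return 2
            f(x=2) -> return 1  (same call as traced above)
          -> return 3
          f(x=3) -> return 2  (same call as traced above)
        -> return 5
        f(x=4) -> return 3  (same call as traced above)
      -> return 8
      f(x=5) -> return 5  (same call as traced above)
    -> return 13
    f(x=6) -> return 8  (same call as traced above)
  -> return 21
  f(x=7) -> return 13  (same call as traced above)
-> return 34

calls is incremented once per call, so count the calls in each subtree. Let C(x) = number of calls made by f(x).
C(0) = C(1) = 1 (base case, no recursion); C(x) = 1 + C(x - 1) + C(x - 2) otherwise.
C(2) = 1 + C(1) + C(0) = 1 + 1 + 1 = 3
C(3) = 1 + C(2) + C(1) = 1 + 3 + 1 = 5
C(4) = 1 + C(3) + C(2) = 1 + 5 + 3 = 9
C(5) = 1 + C(4) + C(3) = 1 + 9 + 5 = 15
C(6) = 1 + C(5) + C(4) = 1 + 15 + 9 = 25
C(7) = 1 + C(6) + C(5) = 1 + 25 + 15 = 41
C(8) = 1 + C(7) + C(6) = 1 + 41 + 25 = 67
C(9) = 1 + C(8) + C(7) = 1 + 67 + 41 = 109
calls = C(9) = 109

Final answer: 109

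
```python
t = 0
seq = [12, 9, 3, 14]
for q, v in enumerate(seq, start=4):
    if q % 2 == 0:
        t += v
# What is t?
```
Trace:
  t=0
  t=12, q=4, v=12
  t=12, q=5, v=9
  t=15, q=6, v=3
  t=15, q=7, v=14

Final answer: 15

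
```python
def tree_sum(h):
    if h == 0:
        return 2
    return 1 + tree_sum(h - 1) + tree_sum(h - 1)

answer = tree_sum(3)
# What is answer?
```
Call trace (a repeated sub-call is expanded the first time; later identical calls just restate its return value):
tree_sum(h=3)
  tree_sum(h=2)
    tree_sum(h=1)
      tree_sum(h=0)
      -> return 2
      tree_sum(h=0)
      -> return 2
    -> return 5
    tree_sum(h=1) -> return 5  (same call as traced above)
  -> return 11
  tree_sum(h=2) -> return 11  (same call as traced above)
-> return 23

Final answer: 23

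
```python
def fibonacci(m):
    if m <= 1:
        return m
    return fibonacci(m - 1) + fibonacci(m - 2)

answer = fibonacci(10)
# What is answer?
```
Call trace (a repeated sub-call is expanded the first time; later identical calls just restate its return value):
fibonacci(m=10)
  fibonacci(m=9)
    fibonacci(m=8)
      fibonacci(m=7)
        fibonacci(m=6)
          fibonacci(m=5)
            fibonacci(m=4)
              fibonacci(m=3)
                fibonacci(m=2)
                  fibonacci(m=1)
                  -> return 1
                  fibonacci(m=0)
                  -> return 0
                -> return 1
                fibonacci(m=1)
                -> return 1
              -> return 2
              fibonacci(m=2) -> return 1  (same call as traced above)
            -> return 3
            fibonacci(m=3) -> return 2  (same call as traced above)
          -> return 5
          fibonacci(m=4) -> return 3  (same call as traced above)
        -> return 8
        fibonacci(m=5) -> return 5  (same call as traced above)
      -> return 13
      fibonacci(m=6) -> return 8  (same call as traced above)
    -> return 21
    fibonacci(m=7) -> return 13  (same call as traced above)
  -> return 34
  fibonacci(m=8) -> return 21  (same call as traced above)
-> return 55

Final answer: 55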